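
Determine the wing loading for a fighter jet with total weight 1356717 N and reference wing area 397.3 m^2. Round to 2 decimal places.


Step 1: Wing loading = W / S = 1356717 / 397.3
Step 2: Wing loading = 3414.84 N/m^2

3414.84


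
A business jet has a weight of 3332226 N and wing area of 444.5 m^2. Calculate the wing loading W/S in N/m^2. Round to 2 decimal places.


Step 1: Wing loading = W / S = 3332226 / 444.5
Step 2: Wing loading = 7496.57 N/m^2

7496.57


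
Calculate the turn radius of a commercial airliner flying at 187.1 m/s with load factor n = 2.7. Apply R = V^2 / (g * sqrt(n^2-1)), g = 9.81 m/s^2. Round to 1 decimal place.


Step 1: V^2 = 187.1^2 = 35006.41
Step 2: n^2 - 1 = 2.7^2 - 1 = 6.29
Step 3: sqrt(6.29) = 2.507987
Step 4: R = 35006.41 / (9.81 * 2.507987) = 1422.8 m

1422.8


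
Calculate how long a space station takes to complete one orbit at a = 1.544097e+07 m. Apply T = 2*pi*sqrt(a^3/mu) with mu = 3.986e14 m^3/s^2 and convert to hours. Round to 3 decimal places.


Step 1: a^3 / mu = 3.681491e+21 / 3.986e14 = 9.236054e+06
Step 2: sqrt(9.236054e+06) = 3039.0876 s
Step 3: T = 2*pi * 3039.0876 = 19095.15 s
Step 4: T in hours = 19095.15 / 3600 = 5.304 hours

5.304


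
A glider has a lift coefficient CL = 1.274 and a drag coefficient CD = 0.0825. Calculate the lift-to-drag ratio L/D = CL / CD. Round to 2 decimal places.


Step 1: L/D = CL / CD = 1.274 / 0.0825
Step 2: L/D = 15.44

15.44


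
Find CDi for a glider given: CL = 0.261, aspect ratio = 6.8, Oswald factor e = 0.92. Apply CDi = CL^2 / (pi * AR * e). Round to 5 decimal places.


Step 1: CL^2 = 0.261^2 = 0.068121
Step 2: pi * AR * e = 3.14159 * 6.8 * 0.92 = 19.653804
Step 3: CDi = 0.068121 / 19.653804 = 0.00347

0.00347


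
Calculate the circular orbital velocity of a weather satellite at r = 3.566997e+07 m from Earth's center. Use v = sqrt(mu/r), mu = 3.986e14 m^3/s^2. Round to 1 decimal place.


Step 1: mu / r = 3.986e14 / 3.566997e+07 = 11174665.9725
Step 2: v = sqrt(11174665.9725) = 3342.9 m/s

3342.9


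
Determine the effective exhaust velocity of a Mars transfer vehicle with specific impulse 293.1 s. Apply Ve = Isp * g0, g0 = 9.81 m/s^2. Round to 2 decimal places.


Step 1: Ve = Isp * g0 = 293.1 * 9.81
Step 2: Ve = 2875.31 m/s

2875.31


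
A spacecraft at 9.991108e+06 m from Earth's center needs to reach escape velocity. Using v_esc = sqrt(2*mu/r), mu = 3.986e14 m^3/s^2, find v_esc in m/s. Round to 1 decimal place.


Step 1: 2*mu/r = 2 * 3.986e14 / 9.991108e+06 = 79790950.1128
Step 2: v_esc = sqrt(79790950.1128) = 8932.6 m/s

8932.6


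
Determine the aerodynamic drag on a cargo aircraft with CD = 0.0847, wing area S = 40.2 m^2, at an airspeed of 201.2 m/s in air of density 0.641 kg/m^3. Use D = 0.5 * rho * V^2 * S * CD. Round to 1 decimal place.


Step 1: Dynamic pressure q = 0.5 * 0.641 * 201.2^2 = 12974.3015 Pa
Step 2: Drag D = q * S * CD = 12974.3015 * 40.2 * 0.0847
Step 3: D = 44176.7 N

44176.7


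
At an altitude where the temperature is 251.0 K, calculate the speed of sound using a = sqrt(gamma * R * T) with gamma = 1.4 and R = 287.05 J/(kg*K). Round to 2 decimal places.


Step 1: gamma * R * T = 1.4 * 287.05 * 251.0 = 100869.37
Step 2: a = sqrt(100869.37) = 317.60 m/s

317.60


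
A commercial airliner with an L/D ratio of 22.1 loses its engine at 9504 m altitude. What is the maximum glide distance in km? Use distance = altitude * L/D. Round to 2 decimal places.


Step 1: Glide distance = altitude * L/D = 9504 * 22.1 = 210038.4 m
Step 2: Convert to km: 210038.4 / 1000 = 210.04 km

210.04


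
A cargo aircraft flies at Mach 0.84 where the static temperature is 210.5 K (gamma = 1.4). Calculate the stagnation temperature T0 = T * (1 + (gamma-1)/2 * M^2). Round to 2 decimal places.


Step 1: (gamma-1)/2 = 0.2
Step 2: M^2 = 0.7056
Step 3: 1 + 0.2 * 0.7056 = 1.14112
Step 4: T0 = 210.5 * 1.14112 = 240.21 K

240.21


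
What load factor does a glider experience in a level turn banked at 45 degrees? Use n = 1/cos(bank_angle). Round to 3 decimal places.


Step 1: Convert 45 degrees to radians = 0.785398
Step 2: cos(45 deg) = 0.707107
Step 3: n = 1 / 0.707107 = 1.414

1.414


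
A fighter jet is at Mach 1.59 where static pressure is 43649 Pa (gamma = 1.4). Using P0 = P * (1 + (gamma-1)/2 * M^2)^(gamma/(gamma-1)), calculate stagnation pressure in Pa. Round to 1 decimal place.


Step 1: (gamma-1)/2 * M^2 = 0.2 * 2.5281 = 0.50562
Step 2: 1 + 0.50562 = 1.50562
Step 3: Exponent gamma/(gamma-1) = 3.5
Step 4: P0 = 43649 * 1.50562^3.5 = 182800.8 Pa

182800.8


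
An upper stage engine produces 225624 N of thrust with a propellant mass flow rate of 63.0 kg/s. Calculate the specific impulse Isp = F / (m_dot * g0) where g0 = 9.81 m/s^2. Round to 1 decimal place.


Step 1: m_dot * g0 = 63.0 * 9.81 = 618.03
Step 2: Isp = 225624 / 618.03 = 365.1 s

365.1


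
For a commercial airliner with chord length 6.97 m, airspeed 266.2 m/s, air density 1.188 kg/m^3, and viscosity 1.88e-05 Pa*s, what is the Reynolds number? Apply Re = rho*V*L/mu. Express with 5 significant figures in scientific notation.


Step 1: Numerator = rho * V * L = 1.188 * 266.2 * 6.97 = 2204.231832
Step 2: Re = 2204.231832 / 1.88e-05
Step 3: Re = 1.1725e+08

1.1725e+08


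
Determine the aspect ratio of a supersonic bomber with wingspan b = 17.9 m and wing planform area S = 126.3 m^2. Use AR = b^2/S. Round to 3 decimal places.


Step 1: b^2 = 17.9^2 = 320.41
Step 2: AR = 320.41 / 126.3 = 2.537

2.537


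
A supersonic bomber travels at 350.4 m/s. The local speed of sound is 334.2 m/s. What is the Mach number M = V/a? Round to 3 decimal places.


Step 1: M = V / a = 350.4 / 334.2
Step 2: M = 1.048

1.048


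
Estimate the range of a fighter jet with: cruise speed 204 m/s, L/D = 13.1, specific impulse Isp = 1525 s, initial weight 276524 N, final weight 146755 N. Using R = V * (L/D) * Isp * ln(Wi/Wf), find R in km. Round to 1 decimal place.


Step 1: Coefficient = V * (L/D) * Isp = 204 * 13.1 * 1525 = 4075410.0 m
Step 2: Wi/Wf = 276524 / 146755 = 1.884256
Step 3: ln(1.884256) = 0.633533
Step 4: R = 4075410.0 * 0.633533 = 2581907.1 m = 2581.9 km

2581.9


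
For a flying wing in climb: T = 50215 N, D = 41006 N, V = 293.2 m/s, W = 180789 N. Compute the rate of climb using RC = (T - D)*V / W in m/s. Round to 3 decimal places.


Step 1: Excess thrust = T - D = 50215 - 41006 = 9209 N
Step 2: Excess power = 9209 * 293.2 = 2700078.8 W
Step 3: RC = 2700078.8 / 180789 = 14.935 m/s

14.935


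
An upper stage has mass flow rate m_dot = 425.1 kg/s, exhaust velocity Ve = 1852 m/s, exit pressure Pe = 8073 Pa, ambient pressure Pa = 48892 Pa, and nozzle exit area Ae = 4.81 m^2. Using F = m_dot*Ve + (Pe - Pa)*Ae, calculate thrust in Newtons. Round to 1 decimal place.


Step 1: Momentum thrust = m_dot * Ve = 425.1 * 1852 = 787285.2 N
Step 2: Pressure thrust = (Pe - Pa) * Ae = (8073 - 48892) * 4.81 = -196339.39 N
Step 3: Total thrust F = 787285.2 + -196339.39 = 590945.8 N

590945.8


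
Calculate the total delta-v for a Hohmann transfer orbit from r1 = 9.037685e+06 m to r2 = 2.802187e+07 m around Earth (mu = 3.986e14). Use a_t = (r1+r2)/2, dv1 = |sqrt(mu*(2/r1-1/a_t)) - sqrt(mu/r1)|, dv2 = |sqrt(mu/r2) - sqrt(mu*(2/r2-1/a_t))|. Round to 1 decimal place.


Step 1: Transfer semi-major axis a_t = (9.037685e+06 + 2.802187e+07) / 2 = 1.852978e+07 m
Step 2: v1 (circular at r1) = sqrt(mu/r1) = 6641.1 m/s
Step 3: v_t1 = sqrt(mu*(2/r1 - 1/a_t)) = 8166.83 m/s
Step 4: dv1 = |8166.83 - 6641.1| = 1525.73 m/s
Step 5: v2 (circular at r2) = 3771.55 m/s, v_t2 = 2633.99 m/s
Step 6: dv2 = |3771.55 - 2633.99| = 1137.57 m/s
Step 7: Total delta-v = 1525.73 + 1137.57 = 2663.3 m/s

2663.3


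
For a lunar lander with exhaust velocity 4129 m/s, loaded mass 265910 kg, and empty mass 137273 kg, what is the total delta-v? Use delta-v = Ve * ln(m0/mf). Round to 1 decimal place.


Step 1: Mass ratio m0/mf = 265910 / 137273 = 1.937089
Step 2: ln(1.937089) = 0.661186
Step 3: delta-v = 4129 * 0.661186 = 2730.0 m/s

2730.0


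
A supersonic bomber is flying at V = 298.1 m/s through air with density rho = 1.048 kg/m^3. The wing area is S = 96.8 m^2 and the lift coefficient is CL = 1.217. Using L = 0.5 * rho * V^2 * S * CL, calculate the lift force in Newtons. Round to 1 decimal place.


Step 1: Calculate dynamic pressure q = 0.5 * 1.048 * 298.1^2 = 0.5 * 1.048 * 88863.61 = 46564.5316 Pa
Step 2: Multiply by wing area and lift coefficient: L = 46564.5316 * 96.8 * 1.217
Step 3: L = 4507446.6628 * 1.217 = 5485562.6 N

5485562.6


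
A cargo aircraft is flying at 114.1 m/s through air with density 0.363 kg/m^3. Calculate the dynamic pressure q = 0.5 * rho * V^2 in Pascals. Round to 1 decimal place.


Step 1: V^2 = 114.1^2 = 13018.81
Step 2: q = 0.5 * 0.363 * 13018.81
Step 3: q = 2362.9 Pa

2362.9


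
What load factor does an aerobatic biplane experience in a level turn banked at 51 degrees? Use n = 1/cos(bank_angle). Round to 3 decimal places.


Step 1: Convert 51 degrees to radians = 0.890118
Step 2: cos(51 deg) = 0.62932
Step 3: n = 1 / 0.62932 = 1.589

1.589


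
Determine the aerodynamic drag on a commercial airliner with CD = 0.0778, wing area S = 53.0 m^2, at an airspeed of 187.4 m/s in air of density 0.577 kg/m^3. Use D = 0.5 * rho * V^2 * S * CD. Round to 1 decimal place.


Step 1: Dynamic pressure q = 0.5 * 0.577 * 187.4^2 = 10131.7623 Pa
Step 2: Drag D = q * S * CD = 10131.7623 * 53.0 * 0.0778
Step 3: D = 41777.3 N

41777.3


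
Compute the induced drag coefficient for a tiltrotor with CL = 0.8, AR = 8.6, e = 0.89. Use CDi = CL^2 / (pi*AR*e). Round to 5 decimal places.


Step 1: CL^2 = 0.8^2 = 0.64
Step 2: pi * AR * e = 3.14159 * 8.6 * 0.89 = 24.04575
Step 3: CDi = 0.64 / 24.04575 = 0.02662

0.02662


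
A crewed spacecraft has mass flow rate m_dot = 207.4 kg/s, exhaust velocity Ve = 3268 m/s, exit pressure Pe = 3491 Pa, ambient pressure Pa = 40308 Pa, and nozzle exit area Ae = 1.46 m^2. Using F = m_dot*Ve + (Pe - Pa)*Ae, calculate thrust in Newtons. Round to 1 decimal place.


Step 1: Momentum thrust = m_dot * Ve = 207.4 * 3268 = 677783.2 N
Step 2: Pressure thrust = (Pe - Pa) * Ae = (3491 - 40308) * 1.46 = -53752.82 N
Step 3: Total thrust F = 677783.2 + -53752.82 = 624030.4 N

624030.4


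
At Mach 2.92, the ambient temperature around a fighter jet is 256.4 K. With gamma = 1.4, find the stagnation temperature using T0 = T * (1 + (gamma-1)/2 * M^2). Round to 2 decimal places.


Step 1: (gamma-1)/2 = 0.2
Step 2: M^2 = 8.5264
Step 3: 1 + 0.2 * 8.5264 = 2.70528
Step 4: T0 = 256.4 * 2.70528 = 693.63 K

693.63


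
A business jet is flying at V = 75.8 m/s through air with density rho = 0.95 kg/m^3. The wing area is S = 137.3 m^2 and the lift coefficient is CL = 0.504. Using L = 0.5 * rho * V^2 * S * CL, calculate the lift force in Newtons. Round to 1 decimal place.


Step 1: Calculate dynamic pressure q = 0.5 * 0.95 * 75.8^2 = 0.5 * 0.95 * 5745.64 = 2729.179 Pa
Step 2: Multiply by wing area and lift coefficient: L = 2729.179 * 137.3 * 0.504
Step 3: L = 374716.2767 * 0.504 = 188857.0 N

188857.0


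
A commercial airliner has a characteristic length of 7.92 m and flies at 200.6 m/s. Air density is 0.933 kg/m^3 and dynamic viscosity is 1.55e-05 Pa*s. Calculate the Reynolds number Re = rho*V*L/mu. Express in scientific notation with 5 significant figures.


Step 1: Numerator = rho * V * L = 0.933 * 200.6 * 7.92 = 1482.305616
Step 2: Re = 1482.305616 / 1.55e-05
Step 3: Re = 9.5633e+07

9.5633e+07


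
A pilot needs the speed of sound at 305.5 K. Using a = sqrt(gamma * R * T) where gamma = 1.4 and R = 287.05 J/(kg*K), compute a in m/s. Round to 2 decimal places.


Step 1: gamma * R * T = 1.4 * 287.05 * 305.5 = 122771.285
Step 2: a = sqrt(122771.285) = 350.39 m/s

350.39


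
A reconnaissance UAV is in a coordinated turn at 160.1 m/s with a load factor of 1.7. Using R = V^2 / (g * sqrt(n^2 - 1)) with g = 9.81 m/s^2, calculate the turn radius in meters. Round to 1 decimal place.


Step 1: V^2 = 160.1^2 = 25632.01
Step 2: n^2 - 1 = 1.7^2 - 1 = 1.89
Step 3: sqrt(1.89) = 1.374773
Step 4: R = 25632.01 / (9.81 * 1.374773) = 1900.6 m

1900.6


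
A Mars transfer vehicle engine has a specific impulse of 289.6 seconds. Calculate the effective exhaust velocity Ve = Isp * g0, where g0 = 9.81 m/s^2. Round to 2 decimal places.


Step 1: Ve = Isp * g0 = 289.6 * 9.81
Step 2: Ve = 2840.98 m/s

2840.98


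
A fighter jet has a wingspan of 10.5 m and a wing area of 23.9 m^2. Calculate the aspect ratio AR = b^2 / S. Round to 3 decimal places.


Step 1: b^2 = 10.5^2 = 110.25
Step 2: AR = 110.25 / 23.9 = 4.613

4.613


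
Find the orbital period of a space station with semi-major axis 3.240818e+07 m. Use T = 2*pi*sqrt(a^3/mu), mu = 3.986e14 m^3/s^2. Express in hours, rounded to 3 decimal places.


Step 1: a^3 / mu = 3.403799e+22 / 3.986e14 = 8.539386e+07
Step 2: sqrt(8.539386e+07) = 9240.8797 s
Step 3: T = 2*pi * 9240.8797 = 58062.16 s
Step 4: T in hours = 58062.16 / 3600 = 16.128 hours

16.128


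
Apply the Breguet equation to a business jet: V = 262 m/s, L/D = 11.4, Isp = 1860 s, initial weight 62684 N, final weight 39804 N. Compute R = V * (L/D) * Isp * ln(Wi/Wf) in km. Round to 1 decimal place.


Step 1: Coefficient = V * (L/D) * Isp = 262 * 11.4 * 1860 = 5555448.0 m
Step 2: Wi/Wf = 62684 / 39804 = 1.574817
Step 3: ln(1.574817) = 0.454139
Step 4: R = 5555448.0 * 0.454139 = 2522944.6 m = 2522.9 km

2522.9


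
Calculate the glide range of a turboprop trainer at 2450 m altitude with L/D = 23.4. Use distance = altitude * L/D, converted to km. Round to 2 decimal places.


Step 1: Glide distance = altitude * L/D = 2450 * 23.4 = 57330.0 m
Step 2: Convert to km: 57330.0 / 1000 = 57.33 km

57.33


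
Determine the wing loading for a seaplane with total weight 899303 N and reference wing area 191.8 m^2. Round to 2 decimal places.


Step 1: Wing loading = W / S = 899303 / 191.8
Step 2: Wing loading = 4688.75 N/m^2

4688.75


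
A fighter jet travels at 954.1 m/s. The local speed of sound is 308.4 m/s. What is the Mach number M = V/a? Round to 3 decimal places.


Step 1: M = V / a = 954.1 / 308.4
Step 2: M = 3.094

3.094


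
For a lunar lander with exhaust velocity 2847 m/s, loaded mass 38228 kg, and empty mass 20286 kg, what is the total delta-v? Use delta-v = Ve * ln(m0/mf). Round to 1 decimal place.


Step 1: Mass ratio m0/mf = 38228 / 20286 = 1.884452
Step 2: ln(1.884452) = 0.633637
Step 3: delta-v = 2847 * 0.633637 = 1804.0 m/s

1804.0


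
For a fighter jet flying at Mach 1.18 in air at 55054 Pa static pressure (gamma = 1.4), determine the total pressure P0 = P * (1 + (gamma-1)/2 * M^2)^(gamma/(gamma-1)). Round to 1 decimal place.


Step 1: (gamma-1)/2 * M^2 = 0.2 * 1.3924 = 0.27848
Step 2: 1 + 0.27848 = 1.27848
Step 3: Exponent gamma/(gamma-1) = 3.5
Step 4: P0 = 55054 * 1.27848^3.5 = 130082.1 Pa

130082.1


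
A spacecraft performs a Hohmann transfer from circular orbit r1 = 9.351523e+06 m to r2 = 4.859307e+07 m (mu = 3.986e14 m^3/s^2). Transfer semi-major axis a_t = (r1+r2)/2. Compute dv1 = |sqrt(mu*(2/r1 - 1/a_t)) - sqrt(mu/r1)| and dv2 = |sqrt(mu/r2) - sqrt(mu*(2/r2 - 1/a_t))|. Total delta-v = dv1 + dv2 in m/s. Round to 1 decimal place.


Step 1: Transfer semi-major axis a_t = (9.351523e+06 + 4.859307e+07) / 2 = 2.897230e+07 m
Step 2: v1 (circular at r1) = sqrt(mu/r1) = 6528.71 m/s
Step 3: v_t1 = sqrt(mu*(2/r1 - 1/a_t)) = 8455.19 m/s
Step 4: dv1 = |8455.19 - 6528.71| = 1926.47 m/s
Step 5: v2 (circular at r2) = 2864.06 m/s, v_t2 = 1627.16 m/s
Step 6: dv2 = |2864.06 - 1627.16| = 1236.89 m/s
Step 7: Total delta-v = 1926.47 + 1236.89 = 3163.4 m/s

3163.4


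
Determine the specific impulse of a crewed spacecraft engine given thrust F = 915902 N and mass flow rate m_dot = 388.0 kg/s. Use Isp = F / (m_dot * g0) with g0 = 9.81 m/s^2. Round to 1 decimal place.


Step 1: m_dot * g0 = 388.0 * 9.81 = 3806.28
Step 2: Isp = 915902 / 3806.28 = 240.6 s

240.6


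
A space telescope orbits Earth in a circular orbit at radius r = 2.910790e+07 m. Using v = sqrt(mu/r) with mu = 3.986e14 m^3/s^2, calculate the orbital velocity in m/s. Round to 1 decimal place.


Step 1: mu / r = 3.986e14 / 2.910790e+07 = 13693876.92
Step 2: v = sqrt(13693876.92) = 3700.5 m/s

3700.5


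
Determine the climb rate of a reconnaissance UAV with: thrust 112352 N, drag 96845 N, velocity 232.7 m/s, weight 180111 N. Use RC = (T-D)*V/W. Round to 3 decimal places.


Step 1: Excess thrust = T - D = 112352 - 96845 = 15507 N
Step 2: Excess power = 15507 * 232.7 = 3608478.9 W
Step 3: RC = 3608478.9 / 180111 = 20.035 m/s

20.035


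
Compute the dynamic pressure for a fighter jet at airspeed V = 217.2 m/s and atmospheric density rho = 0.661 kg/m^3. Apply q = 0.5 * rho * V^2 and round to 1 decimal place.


Step 1: V^2 = 217.2^2 = 47175.84
Step 2: q = 0.5 * 0.661 * 47175.84
Step 3: q = 15591.6 Pa

15591.6


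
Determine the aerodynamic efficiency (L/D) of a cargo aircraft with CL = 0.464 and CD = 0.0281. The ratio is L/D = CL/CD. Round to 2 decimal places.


Step 1: L/D = CL / CD = 0.464 / 0.0281
Step 2: L/D = 16.51

16.51


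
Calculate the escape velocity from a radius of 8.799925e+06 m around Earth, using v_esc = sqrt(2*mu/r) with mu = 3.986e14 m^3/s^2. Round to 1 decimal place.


Step 1: 2*mu/r = 2 * 3.986e14 / 8.799925e+06 = 90591681.1791
Step 2: v_esc = sqrt(90591681.1791) = 9518.0 m/s

9518.0


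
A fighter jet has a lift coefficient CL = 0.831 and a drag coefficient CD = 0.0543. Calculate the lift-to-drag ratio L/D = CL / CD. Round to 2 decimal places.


Step 1: L/D = CL / CD = 0.831 / 0.0543
Step 2: L/D = 15.30

15.30


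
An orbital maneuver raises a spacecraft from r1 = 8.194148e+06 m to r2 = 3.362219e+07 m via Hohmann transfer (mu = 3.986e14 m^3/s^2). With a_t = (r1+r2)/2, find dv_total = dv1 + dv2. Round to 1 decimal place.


Step 1: Transfer semi-major axis a_t = (8.194148e+06 + 3.362219e+07) / 2 = 2.090817e+07 m
Step 2: v1 (circular at r1) = sqrt(mu/r1) = 6974.56 m/s
Step 3: v_t1 = sqrt(mu*(2/r1 - 1/a_t)) = 8844.47 m/s
Step 4: dv1 = |8844.47 - 6974.56| = 1869.91 m/s
Step 5: v2 (circular at r2) = 3443.15 m/s, v_t2 = 2155.51 m/s
Step 6: dv2 = |3443.15 - 2155.51| = 1287.64 m/s
Step 7: Total delta-v = 1869.91 + 1287.64 = 3157.5 m/s

3157.5


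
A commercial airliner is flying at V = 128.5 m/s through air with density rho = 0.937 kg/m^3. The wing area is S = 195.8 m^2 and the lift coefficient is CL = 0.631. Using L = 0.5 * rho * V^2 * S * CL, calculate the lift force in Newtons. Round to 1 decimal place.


Step 1: Calculate dynamic pressure q = 0.5 * 0.937 * 128.5^2 = 0.5 * 0.937 * 16512.25 = 7735.9891 Pa
Step 2: Multiply by wing area and lift coefficient: L = 7735.9891 * 195.8 * 0.631
Step 3: L = 1514706.6707 * 0.631 = 955779.9 N

955779.9


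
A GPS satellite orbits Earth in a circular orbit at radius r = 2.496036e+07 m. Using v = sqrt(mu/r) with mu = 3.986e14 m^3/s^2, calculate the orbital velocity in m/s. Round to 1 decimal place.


Step 1: mu / r = 3.986e14 / 2.496036e+07 = 15969320.9553
Step 2: v = sqrt(15969320.9553) = 3996.2 m/s

3996.2


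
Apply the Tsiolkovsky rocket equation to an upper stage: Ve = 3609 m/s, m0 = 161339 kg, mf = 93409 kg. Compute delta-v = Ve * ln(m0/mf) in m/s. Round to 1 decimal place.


Step 1: Mass ratio m0/mf = 161339 / 93409 = 1.727232
Step 2: ln(1.727232) = 0.54652
Step 3: delta-v = 3609 * 0.54652 = 1972.4 m/s

1972.4


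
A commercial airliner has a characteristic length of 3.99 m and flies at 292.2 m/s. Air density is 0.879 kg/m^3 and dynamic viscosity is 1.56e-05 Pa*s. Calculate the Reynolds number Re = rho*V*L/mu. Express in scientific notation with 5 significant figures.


Step 1: Numerator = rho * V * L = 0.879 * 292.2 * 3.99 = 1024.806762
Step 2: Re = 1024.806762 / 1.56e-05
Step 3: Re = 6.5693e+07

6.5693e+07


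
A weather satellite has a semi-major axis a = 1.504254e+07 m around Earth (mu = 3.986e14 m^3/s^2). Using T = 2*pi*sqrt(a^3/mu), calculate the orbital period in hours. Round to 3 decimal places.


Step 1: a^3 / mu = 3.403796e+21 / 3.986e14 = 8.539378e+06
Step 2: sqrt(8.539378e+06) = 2922.2214 s
Step 3: T = 2*pi * 2922.2214 = 18360.86 s
Step 4: T in hours = 18360.86 / 3600 = 5.100 hours

5.100


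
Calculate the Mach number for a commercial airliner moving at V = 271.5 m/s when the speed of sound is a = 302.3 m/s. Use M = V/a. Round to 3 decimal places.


Step 1: M = V / a = 271.5 / 302.3
Step 2: M = 0.898

0.898


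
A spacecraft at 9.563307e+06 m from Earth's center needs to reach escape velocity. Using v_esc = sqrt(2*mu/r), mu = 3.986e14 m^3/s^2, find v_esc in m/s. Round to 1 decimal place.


Step 1: 2*mu/r = 2 * 3.986e14 / 9.563307e+06 = 83360285.3072
Step 2: v_esc = sqrt(83360285.3072) = 9130.2 m/s

9130.2


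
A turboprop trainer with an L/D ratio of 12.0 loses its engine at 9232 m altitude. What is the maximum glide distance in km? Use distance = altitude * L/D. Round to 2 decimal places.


Step 1: Glide distance = altitude * L/D = 9232 * 12.0 = 110784.0 m
Step 2: Convert to km: 110784.0 / 1000 = 110.78 km

110.78


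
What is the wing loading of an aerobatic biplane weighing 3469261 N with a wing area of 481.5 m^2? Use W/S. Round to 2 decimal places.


Step 1: Wing loading = W / S = 3469261 / 481.5
Step 2: Wing loading = 7205.11 N/m^2

7205.11


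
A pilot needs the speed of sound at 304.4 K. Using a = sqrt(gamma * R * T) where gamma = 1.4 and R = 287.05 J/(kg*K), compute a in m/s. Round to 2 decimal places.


Step 1: gamma * R * T = 1.4 * 287.05 * 304.4 = 122329.228
Step 2: a = sqrt(122329.228) = 349.76 m/s

349.76


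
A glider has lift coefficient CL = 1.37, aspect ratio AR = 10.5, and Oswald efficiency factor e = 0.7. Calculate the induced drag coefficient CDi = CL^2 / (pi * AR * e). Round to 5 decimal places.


Step 1: CL^2 = 1.37^2 = 1.8769
Step 2: pi * AR * e = 3.14159 * 10.5 * 0.7 = 23.090706
Step 3: CDi = 1.8769 / 23.090706 = 0.08128

0.08128


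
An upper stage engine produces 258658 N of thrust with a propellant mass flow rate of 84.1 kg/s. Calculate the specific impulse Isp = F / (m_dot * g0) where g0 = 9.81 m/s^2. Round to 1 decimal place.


Step 1: m_dot * g0 = 84.1 * 9.81 = 825.02
Step 2: Isp = 258658 / 825.02 = 313.5 s

313.5


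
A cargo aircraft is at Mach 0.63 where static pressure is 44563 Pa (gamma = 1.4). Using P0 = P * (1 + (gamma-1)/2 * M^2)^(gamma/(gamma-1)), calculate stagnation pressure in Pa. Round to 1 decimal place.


Step 1: (gamma-1)/2 * M^2 = 0.2 * 0.3969 = 0.07938
Step 2: 1 + 0.07938 = 1.07938
Step 3: Exponent gamma/(gamma-1) = 3.5
Step 4: P0 = 44563 * 1.07938^3.5 = 58221.7 Pa

58221.7


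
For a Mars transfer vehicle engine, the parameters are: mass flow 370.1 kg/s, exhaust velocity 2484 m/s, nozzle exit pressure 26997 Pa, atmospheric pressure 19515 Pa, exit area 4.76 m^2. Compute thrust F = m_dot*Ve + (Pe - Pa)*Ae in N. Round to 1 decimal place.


Step 1: Momentum thrust = m_dot * Ve = 370.1 * 2484 = 919328.4 N
Step 2: Pressure thrust = (Pe - Pa) * Ae = (26997 - 19515) * 4.76 = 35614.32 N
Step 3: Total thrust F = 919328.4 + 35614.32 = 954942.7 N

954942.7


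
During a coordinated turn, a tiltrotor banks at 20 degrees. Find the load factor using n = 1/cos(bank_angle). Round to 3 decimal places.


Step 1: Convert 20 degrees to radians = 0.349066
Step 2: cos(20 deg) = 0.939693
Step 3: n = 1 / 0.939693 = 1.064

1.064


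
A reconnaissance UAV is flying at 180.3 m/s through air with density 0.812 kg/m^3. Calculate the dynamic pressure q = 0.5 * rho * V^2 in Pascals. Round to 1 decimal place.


Step 1: V^2 = 180.3^2 = 32508.09
Step 2: q = 0.5 * 0.812 * 32508.09
Step 3: q = 13198.3 Pa

13198.3


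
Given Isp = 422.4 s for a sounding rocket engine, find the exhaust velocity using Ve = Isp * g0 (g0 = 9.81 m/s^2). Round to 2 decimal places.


Step 1: Ve = Isp * g0 = 422.4 * 9.81
Step 2: Ve = 4143.74 m/s

4143.74


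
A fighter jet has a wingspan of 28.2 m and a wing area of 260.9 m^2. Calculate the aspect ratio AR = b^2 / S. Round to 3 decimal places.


Step 1: b^2 = 28.2^2 = 795.24
Step 2: AR = 795.24 / 260.9 = 3.048

3.048


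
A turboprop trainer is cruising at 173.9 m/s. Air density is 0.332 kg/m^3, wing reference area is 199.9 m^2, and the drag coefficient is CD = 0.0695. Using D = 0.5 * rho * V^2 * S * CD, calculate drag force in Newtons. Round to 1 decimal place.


Step 1: Dynamic pressure q = 0.5 * 0.332 * 173.9^2 = 5020.0409 Pa
Step 2: Drag D = q * S * CD = 5020.0409 * 199.9 * 0.0695
Step 3: D = 69743.7 N

69743.7


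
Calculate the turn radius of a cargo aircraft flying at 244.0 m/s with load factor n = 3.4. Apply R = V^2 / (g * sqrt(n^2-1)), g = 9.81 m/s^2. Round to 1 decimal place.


Step 1: V^2 = 244.0^2 = 59536.0
Step 2: n^2 - 1 = 3.4^2 - 1 = 10.56
Step 3: sqrt(10.56) = 3.249615
Step 4: R = 59536.0 / (9.81 * 3.249615) = 1867.6 m

1867.6


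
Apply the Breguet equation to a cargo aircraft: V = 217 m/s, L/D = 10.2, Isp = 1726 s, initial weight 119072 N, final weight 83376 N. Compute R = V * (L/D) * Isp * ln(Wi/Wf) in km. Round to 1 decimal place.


Step 1: Coefficient = V * (L/D) * Isp = 217 * 10.2 * 1726 = 3820328.4 m
Step 2: Wi/Wf = 119072 / 83376 = 1.428133
Step 3: ln(1.428133) = 0.356368
Step 4: R = 3820328.4 * 0.356368 = 1361442.2 m = 1361.4 km

1361.4


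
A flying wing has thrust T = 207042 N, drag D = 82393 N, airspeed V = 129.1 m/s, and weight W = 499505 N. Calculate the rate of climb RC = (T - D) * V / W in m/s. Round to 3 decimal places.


Step 1: Excess thrust = T - D = 207042 - 82393 = 124649 N
Step 2: Excess power = 124649 * 129.1 = 16092185.9 W
Step 3: RC = 16092185.9 / 499505 = 32.216 m/s

32.216


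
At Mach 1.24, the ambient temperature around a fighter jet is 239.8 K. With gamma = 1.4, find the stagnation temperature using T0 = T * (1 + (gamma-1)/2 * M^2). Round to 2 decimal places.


Step 1: (gamma-1)/2 = 0.2
Step 2: M^2 = 1.5376
Step 3: 1 + 0.2 * 1.5376 = 1.30752
Step 4: T0 = 239.8 * 1.30752 = 313.54 K

313.54


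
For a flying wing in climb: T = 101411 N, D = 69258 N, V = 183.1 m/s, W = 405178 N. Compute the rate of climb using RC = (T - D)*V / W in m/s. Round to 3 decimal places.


Step 1: Excess thrust = T - D = 101411 - 69258 = 32153 N
Step 2: Excess power = 32153 * 183.1 = 5887214.3 W
Step 3: RC = 5887214.3 / 405178 = 14.530 m/s

14.530


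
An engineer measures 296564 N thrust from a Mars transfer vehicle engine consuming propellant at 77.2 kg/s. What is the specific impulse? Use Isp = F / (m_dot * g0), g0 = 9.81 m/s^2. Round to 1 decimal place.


Step 1: m_dot * g0 = 77.2 * 9.81 = 757.33
Step 2: Isp = 296564 / 757.33 = 391.6 s

391.6


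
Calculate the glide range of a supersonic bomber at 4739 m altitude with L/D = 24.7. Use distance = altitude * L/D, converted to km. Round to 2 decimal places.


Step 1: Glide distance = altitude * L/D = 4739 * 24.7 = 117053.3 m
Step 2: Convert to km: 117053.3 / 1000 = 117.05 km

117.05


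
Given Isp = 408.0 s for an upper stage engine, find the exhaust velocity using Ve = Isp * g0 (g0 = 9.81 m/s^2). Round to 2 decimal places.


Step 1: Ve = Isp * g0 = 408.0 * 9.81
Step 2: Ve = 4002.48 m/s

4002.48


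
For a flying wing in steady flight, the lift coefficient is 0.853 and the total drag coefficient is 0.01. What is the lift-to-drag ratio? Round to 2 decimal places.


Step 1: L/D = CL / CD = 0.853 / 0.01
Step 2: L/D = 85.30

85.30


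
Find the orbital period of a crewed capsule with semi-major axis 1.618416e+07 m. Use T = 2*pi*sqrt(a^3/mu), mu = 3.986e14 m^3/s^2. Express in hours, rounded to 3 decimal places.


Step 1: a^3 / mu = 4.239069e+21 / 3.986e14 = 1.063489e+07
Step 2: sqrt(1.063489e+07) = 3261.1186 s
Step 3: T = 2*pi * 3261.1186 = 20490.21 s
Step 4: T in hours = 20490.21 / 3600 = 5.692 hours

5.692


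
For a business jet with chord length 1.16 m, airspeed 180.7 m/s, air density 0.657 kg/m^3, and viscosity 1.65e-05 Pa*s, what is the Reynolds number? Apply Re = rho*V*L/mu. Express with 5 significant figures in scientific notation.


Step 1: Numerator = rho * V * L = 0.657 * 180.7 * 1.16 = 137.715084
Step 2: Re = 137.715084 / 1.65e-05
Step 3: Re = 8.3464e+06

8.3464e+06


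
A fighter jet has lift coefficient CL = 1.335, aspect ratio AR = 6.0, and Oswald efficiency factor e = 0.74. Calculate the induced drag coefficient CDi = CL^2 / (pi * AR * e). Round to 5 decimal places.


Step 1: CL^2 = 1.335^2 = 1.782225
Step 2: pi * AR * e = 3.14159 * 6.0 * 0.74 = 13.948671
Step 3: CDi = 1.782225 / 13.948671 = 0.12777

0.12777


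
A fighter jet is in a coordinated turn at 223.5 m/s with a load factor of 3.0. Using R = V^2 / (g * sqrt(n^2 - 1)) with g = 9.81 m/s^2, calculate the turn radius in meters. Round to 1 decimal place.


Step 1: V^2 = 223.5^2 = 49952.25
Step 2: n^2 - 1 = 3.0^2 - 1 = 8.0
Step 3: sqrt(8.0) = 2.828427
Step 4: R = 49952.25 / (9.81 * 2.828427) = 1800.3 m

1800.3


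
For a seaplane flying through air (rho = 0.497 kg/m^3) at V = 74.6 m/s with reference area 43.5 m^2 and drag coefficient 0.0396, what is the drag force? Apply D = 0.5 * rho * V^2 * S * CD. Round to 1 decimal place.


Step 1: Dynamic pressure q = 0.5 * 0.497 * 74.6^2 = 1382.9423 Pa
Step 2: Drag D = q * S * CD = 1382.9423 * 43.5 * 0.0396
Step 3: D = 2382.3 N

2382.3


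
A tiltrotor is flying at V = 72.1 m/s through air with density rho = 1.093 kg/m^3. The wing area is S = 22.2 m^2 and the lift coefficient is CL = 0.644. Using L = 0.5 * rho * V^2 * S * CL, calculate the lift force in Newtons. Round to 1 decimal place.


Step 1: Calculate dynamic pressure q = 0.5 * 1.093 * 72.1^2 = 0.5 * 1.093 * 5198.41 = 2840.9311 Pa
Step 2: Multiply by wing area and lift coefficient: L = 2840.9311 * 22.2 * 0.644
Step 3: L = 63068.6696 * 0.644 = 40616.2 N

40616.2


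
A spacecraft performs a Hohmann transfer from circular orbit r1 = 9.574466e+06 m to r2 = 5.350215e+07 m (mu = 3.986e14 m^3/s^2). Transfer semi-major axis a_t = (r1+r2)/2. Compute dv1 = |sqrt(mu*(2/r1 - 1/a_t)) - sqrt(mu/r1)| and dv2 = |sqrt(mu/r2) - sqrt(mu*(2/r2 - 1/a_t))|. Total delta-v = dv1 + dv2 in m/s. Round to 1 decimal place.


Step 1: Transfer semi-major axis a_t = (9.574466e+06 + 5.350215e+07) / 2 = 3.153831e+07 m
Step 2: v1 (circular at r1) = sqrt(mu/r1) = 6452.25 m/s
Step 3: v_t1 = sqrt(mu*(2/r1 - 1/a_t)) = 8403.84 m/s
Step 4: dv1 = |8403.84 - 6452.25| = 1951.59 m/s
Step 5: v2 (circular at r2) = 2729.5 m/s, v_t2 = 1503.91 m/s
Step 6: dv2 = |2729.5 - 1503.91| = 1225.59 m/s
Step 7: Total delta-v = 1951.59 + 1225.59 = 3177.2 m/s

3177.2


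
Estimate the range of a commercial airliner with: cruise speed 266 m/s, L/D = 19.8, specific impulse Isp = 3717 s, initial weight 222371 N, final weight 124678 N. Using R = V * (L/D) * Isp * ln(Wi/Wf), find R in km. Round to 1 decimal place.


Step 1: Coefficient = V * (L/D) * Isp = 266 * 19.8 * 3717 = 19576695.6 m
Step 2: Wi/Wf = 222371 / 124678 = 1.783562
Step 3: ln(1.783562) = 0.578613
Step 4: R = 19576695.6 * 0.578613 = 11327325.6 m = 11327.3 km

11327.3


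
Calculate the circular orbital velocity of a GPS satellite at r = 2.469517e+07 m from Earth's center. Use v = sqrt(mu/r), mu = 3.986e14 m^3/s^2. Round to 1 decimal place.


Step 1: mu / r = 3.986e14 / 2.469517e+07 = 16140808.1013
Step 2: v = sqrt(16140808.1013) = 4017.6 m/s

4017.6


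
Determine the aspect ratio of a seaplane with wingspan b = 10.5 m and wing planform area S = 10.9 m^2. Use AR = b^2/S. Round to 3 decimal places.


Step 1: b^2 = 10.5^2 = 110.25
Step 2: AR = 110.25 / 10.9 = 10.115

10.115


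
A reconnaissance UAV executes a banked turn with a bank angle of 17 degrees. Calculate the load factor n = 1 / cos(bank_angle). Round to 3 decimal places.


Step 1: Convert 17 degrees to radians = 0.296706
Step 2: cos(17 deg) = 0.956305
Step 3: n = 1 / 0.956305 = 1.046

1.046


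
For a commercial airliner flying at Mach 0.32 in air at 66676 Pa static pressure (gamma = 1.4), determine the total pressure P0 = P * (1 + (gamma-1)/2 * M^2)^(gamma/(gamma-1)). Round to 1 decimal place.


Step 1: (gamma-1)/2 * M^2 = 0.2 * 0.1024 = 0.02048
Step 2: 1 + 0.02048 = 1.02048
Step 3: Exponent gamma/(gamma-1) = 3.5
Step 4: P0 = 66676 * 1.02048^3.5 = 71578.9 Pa

71578.9


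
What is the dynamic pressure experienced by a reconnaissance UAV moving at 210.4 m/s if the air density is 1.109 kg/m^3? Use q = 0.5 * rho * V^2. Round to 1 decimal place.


Step 1: V^2 = 210.4^2 = 44268.16
Step 2: q = 0.5 * 1.109 * 44268.16
Step 3: q = 24546.7 Pa

24546.7


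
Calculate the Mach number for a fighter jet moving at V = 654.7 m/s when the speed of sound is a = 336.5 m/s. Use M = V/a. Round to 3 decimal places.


Step 1: M = V / a = 654.7 / 336.5
Step 2: M = 1.946

1.946


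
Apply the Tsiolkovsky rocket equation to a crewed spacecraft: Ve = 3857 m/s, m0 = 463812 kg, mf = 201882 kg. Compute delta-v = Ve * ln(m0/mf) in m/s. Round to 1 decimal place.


Step 1: Mass ratio m0/mf = 463812 / 201882 = 2.297441
Step 2: ln(2.297441) = 0.831796
Step 3: delta-v = 3857 * 0.831796 = 3208.2 m/s

3208.2


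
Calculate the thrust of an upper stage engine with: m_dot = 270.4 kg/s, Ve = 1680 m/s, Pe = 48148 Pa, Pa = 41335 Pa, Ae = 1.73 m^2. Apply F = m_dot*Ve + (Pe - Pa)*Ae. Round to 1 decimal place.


Step 1: Momentum thrust = m_dot * Ve = 270.4 * 1680 = 454272.0 N
Step 2: Pressure thrust = (Pe - Pa) * Ae = (48148 - 41335) * 1.73 = 11786.49 N
Step 3: Total thrust F = 454272.0 + 11786.49 = 466058.5 N

466058.5


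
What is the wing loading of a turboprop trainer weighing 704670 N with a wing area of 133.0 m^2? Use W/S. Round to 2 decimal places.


Step 1: Wing loading = W / S = 704670 / 133.0
Step 2: Wing loading = 5298.27 N/m^2

5298.27


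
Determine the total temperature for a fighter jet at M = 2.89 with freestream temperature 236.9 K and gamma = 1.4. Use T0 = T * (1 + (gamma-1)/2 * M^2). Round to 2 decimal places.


Step 1: (gamma-1)/2 = 0.2
Step 2: M^2 = 8.3521
Step 3: 1 + 0.2 * 8.3521 = 2.67042
Step 4: T0 = 236.9 * 2.67042 = 632.62 K

632.62


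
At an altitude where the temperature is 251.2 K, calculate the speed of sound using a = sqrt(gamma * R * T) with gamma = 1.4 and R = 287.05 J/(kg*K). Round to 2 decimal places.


Step 1: gamma * R * T = 1.4 * 287.05 * 251.2 = 100949.744
Step 2: a = sqrt(100949.744) = 317.73 m/s

317.73


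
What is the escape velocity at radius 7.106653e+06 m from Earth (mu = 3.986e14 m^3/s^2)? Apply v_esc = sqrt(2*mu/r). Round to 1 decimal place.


Step 1: 2*mu/r = 2 * 3.986e14 / 7.106653e+06 = 112176575.9493
Step 2: v_esc = sqrt(112176575.9493) = 10591.3 m/s

10591.3


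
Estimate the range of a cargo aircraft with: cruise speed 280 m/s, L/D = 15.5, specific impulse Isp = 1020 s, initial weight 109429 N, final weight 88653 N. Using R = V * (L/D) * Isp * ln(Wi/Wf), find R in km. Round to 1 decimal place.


Step 1: Coefficient = V * (L/D) * Isp = 280 * 15.5 * 1020 = 4426800.0 m
Step 2: Wi/Wf = 109429 / 88653 = 1.234352
Step 3: ln(1.234352) = 0.210546
Step 4: R = 4426800.0 * 0.210546 = 932045.3 m = 932.0 km

932.0


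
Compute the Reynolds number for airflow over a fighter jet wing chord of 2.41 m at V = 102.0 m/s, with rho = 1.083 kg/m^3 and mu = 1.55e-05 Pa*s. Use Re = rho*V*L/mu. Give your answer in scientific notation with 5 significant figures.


Step 1: Numerator = rho * V * L = 1.083 * 102.0 * 2.41 = 266.22306
Step 2: Re = 266.22306 / 1.55e-05
Step 3: Re = 1.7176e+07

1.7176e+07


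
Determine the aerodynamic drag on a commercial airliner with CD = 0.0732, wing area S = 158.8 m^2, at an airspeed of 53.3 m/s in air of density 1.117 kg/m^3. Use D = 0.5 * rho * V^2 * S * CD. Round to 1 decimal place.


Step 1: Dynamic pressure q = 0.5 * 1.117 * 53.3^2 = 1586.6371 Pa
Step 2: Drag D = q * S * CD = 1586.6371 * 158.8 * 0.0732
Step 3: D = 18443.3 N

18443.3


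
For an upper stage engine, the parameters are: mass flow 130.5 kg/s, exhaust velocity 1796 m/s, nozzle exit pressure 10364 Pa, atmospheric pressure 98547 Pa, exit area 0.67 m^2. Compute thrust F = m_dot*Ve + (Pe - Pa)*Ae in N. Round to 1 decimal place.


Step 1: Momentum thrust = m_dot * Ve = 130.5 * 1796 = 234378.0 N
Step 2: Pressure thrust = (Pe - Pa) * Ae = (10364 - 98547) * 0.67 = -59082.61 N
Step 3: Total thrust F = 234378.0 + -59082.61 = 175295.4 N

175295.4


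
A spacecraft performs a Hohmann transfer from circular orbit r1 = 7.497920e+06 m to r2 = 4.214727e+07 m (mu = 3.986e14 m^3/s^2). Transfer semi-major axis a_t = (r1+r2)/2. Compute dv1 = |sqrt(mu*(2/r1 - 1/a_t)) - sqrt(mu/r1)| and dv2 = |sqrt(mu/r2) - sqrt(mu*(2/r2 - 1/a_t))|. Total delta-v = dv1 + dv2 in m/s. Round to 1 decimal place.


Step 1: Transfer semi-major axis a_t = (7.497920e+06 + 4.214727e+07) / 2 = 2.482260e+07 m
Step 2: v1 (circular at r1) = sqrt(mu/r1) = 7291.19 m/s
Step 3: v_t1 = sqrt(mu*(2/r1 - 1/a_t)) = 9500.78 m/s
Step 4: dv1 = |9500.78 - 7291.19| = 2209.6 m/s
Step 5: v2 (circular at r2) = 3075.27 m/s, v_t2 = 1690.17 m/s
Step 6: dv2 = |3075.27 - 1690.17| = 1385.1 m/s
Step 7: Total delta-v = 2209.6 + 1385.1 = 3594.7 m/s

3594.7


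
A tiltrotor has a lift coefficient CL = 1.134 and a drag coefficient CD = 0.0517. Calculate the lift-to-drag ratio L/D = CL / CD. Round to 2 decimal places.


Step 1: L/D = CL / CD = 1.134 / 0.0517
Step 2: L/D = 21.93

21.93


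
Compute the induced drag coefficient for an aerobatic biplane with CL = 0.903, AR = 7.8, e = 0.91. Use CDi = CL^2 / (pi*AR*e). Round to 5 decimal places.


Step 1: CL^2 = 0.903^2 = 0.815409
Step 2: pi * AR * e = 3.14159 * 7.8 * 0.91 = 22.299025
Step 3: CDi = 0.815409 / 22.299025 = 0.03657

0.03657


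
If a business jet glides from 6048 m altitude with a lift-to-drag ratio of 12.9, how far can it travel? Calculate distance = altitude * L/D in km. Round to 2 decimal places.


Step 1: Glide distance = altitude * L/D = 6048 * 12.9 = 78019.2 m
Step 2: Convert to km: 78019.2 / 1000 = 78.02 km

78.02


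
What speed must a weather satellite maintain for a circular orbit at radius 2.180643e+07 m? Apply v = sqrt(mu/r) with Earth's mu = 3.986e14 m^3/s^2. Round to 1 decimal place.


Step 1: mu / r = 3.986e14 / 2.180643e+07 = 18279012.1996
Step 2: v = sqrt(18279012.1996) = 4275.4 m/s

4275.4


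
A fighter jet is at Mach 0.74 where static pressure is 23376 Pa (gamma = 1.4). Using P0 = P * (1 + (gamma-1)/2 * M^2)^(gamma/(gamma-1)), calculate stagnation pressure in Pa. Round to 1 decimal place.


Step 1: (gamma-1)/2 * M^2 = 0.2 * 0.5476 = 0.10952
Step 2: 1 + 0.10952 = 1.10952
Step 3: Exponent gamma/(gamma-1) = 3.5
Step 4: P0 = 23376 * 1.10952^3.5 = 33631.3 Pa

33631.3


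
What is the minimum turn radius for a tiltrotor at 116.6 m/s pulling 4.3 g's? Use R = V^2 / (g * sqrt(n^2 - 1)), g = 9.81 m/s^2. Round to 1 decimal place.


Step 1: V^2 = 116.6^2 = 13595.56
Step 2: n^2 - 1 = 4.3^2 - 1 = 17.49
Step 3: sqrt(17.49) = 4.182105
Step 4: R = 13595.56 / (9.81 * 4.182105) = 331.4 m

331.4


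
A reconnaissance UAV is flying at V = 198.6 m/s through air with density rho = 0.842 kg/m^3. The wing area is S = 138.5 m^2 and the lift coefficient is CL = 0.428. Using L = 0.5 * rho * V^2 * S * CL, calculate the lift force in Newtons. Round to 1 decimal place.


Step 1: Calculate dynamic pressure q = 0.5 * 0.842 * 198.6^2 = 0.5 * 0.842 * 39441.96 = 16605.0652 Pa
Step 2: Multiply by wing area and lift coefficient: L = 16605.0652 * 138.5 * 0.428
Step 3: L = 2299801.5247 * 0.428 = 984315.1 N

984315.1


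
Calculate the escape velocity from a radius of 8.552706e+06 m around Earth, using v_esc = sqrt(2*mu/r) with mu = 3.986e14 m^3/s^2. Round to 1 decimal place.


Step 1: 2*mu/r = 2 * 3.986e14 / 8.552706e+06 = 93210265.8504
Step 2: v_esc = sqrt(93210265.8504) = 9654.5 m/s

9654.5


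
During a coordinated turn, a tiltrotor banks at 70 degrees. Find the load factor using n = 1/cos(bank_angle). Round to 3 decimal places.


Step 1: Convert 70 degrees to radians = 1.22173
Step 2: cos(70 deg) = 0.34202
Step 3: n = 1 / 0.34202 = 2.924

2.924
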